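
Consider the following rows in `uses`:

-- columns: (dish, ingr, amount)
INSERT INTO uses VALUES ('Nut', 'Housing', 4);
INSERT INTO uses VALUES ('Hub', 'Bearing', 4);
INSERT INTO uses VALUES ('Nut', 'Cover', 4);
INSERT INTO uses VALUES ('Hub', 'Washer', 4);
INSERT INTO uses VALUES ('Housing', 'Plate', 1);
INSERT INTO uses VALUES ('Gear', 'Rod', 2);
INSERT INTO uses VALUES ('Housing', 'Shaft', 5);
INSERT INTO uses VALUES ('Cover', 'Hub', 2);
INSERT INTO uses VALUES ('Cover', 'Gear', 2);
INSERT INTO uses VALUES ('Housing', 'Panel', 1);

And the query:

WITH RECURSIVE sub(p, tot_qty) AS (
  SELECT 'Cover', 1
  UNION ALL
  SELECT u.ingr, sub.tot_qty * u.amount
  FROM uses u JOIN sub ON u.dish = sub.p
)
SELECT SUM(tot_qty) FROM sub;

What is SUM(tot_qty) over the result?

25

Base: (Cover, tot_qty=1).
Iteration 1: components of {Cover} -> Gear = 1*2 = 2, Hub = 1*2 = 2.
Iteration 2: components of {Gear,Hub} -> Bearing = 2*4 = 8, Rod = 2*2 = 4, Washer = 2*4 = 8.
Iteration 3: no further components; recursion stops.
SUM(tot_qty) = 1 + 2 + 2 + 8 + 8 + 4 = 25.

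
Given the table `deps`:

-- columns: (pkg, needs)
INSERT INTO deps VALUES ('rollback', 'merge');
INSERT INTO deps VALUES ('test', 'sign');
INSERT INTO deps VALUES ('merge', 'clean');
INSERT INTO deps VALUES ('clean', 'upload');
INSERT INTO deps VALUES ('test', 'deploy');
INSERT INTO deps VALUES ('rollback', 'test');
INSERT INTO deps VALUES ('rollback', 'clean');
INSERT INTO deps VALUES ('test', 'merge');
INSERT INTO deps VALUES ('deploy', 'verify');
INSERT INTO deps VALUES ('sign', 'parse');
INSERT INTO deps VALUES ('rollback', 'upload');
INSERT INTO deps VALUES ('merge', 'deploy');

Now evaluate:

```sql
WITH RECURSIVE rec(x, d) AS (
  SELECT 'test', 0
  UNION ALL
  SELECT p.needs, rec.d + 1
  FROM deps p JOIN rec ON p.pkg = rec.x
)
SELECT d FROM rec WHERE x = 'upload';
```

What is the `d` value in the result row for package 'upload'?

Base: (test, d=0).
Iteration 1: edges from {test} -> (deploy, d=1), (merge, d=1), (sign, d=1).
Iteration 2: edges from {deploy,merge,sign} -> (clean, d=2), (deploy, d=2), (parse, d=2), (verify, d=2).
Iteration 3: edges from {clean,deploy,parse,verify} -> (upload, d=3), (verify, d=3).
Iteration 4: no outgoing edges from {upload,verify}; recursion stops.

3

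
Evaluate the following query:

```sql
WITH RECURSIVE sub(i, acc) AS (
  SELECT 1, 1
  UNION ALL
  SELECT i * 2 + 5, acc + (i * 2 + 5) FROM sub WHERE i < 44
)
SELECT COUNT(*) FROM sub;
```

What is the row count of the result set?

5

Base: i=1, acc=1.
Iteration 1: 1 < 44 holds -> i = 1 * 2 + 5 = 7, acc = 1 + 7 = 8.
Iteration 2: 7 < 44 holds -> i = 7 * 2 + 5 = 19, acc = 8 + 19 = 27.
Iteration 3: 19 < 44 holds -> i = 19 * 2 + 5 = 43, acc = 27 + 43 = 70.
Iteration 4: 43 < 44 holds -> i = 43 * 2 + 5 = 91, acc = 70 + 91 = 161.
Iteration 5: 91 < 44 fails; recursion stops.
Total rows emitted: 5.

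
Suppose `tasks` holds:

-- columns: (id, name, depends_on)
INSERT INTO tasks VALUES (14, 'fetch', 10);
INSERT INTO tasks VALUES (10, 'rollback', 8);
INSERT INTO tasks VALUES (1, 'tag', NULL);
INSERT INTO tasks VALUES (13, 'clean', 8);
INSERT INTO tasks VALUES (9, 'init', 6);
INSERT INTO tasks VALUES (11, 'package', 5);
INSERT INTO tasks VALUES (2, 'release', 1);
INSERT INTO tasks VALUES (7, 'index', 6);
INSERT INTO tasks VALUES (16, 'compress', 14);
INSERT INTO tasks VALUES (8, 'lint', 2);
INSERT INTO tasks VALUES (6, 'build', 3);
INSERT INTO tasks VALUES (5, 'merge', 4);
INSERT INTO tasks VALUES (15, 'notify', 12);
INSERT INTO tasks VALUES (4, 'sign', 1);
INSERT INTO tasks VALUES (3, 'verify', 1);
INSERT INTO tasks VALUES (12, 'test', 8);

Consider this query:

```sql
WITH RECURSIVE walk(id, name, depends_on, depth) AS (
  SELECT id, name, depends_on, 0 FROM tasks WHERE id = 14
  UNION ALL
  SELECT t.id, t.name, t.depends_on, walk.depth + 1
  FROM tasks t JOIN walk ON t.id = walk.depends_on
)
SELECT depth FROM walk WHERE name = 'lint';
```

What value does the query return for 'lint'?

Base: id=14 (fetch), depends_on=10, depth 0.
Iteration 1: join on id=10 -> rollback (id 10, depends_on=8, depth 1).
Iteration 2: join on id=8 -> lint (id 8, depends_on=2, depth 2).
Iteration 3: join on id=2 -> release (id 2, depends_on=1, depth 3).
Iteration 4: join on id=1 -> tag (id 1, depends_on=NULL, depth 4).
Iteration 5: depends_on is NULL; no match; recursion stops.

2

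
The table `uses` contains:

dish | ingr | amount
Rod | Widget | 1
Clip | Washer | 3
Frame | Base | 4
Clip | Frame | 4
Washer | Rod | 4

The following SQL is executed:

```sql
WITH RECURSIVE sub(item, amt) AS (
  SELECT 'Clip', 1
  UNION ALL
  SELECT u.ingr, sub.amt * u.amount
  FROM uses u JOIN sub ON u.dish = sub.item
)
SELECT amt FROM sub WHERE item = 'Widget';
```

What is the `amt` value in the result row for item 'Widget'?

12

Base: (Clip, amt=1).
Iteration 1: components of {Clip} -> Frame = 1*4 = 4, Washer = 1*3 = 3.
Iteration 2: components of {Frame,Washer} -> Base = 4*4 = 16, Rod = 3*4 = 12.
Iteration 3: components of {Base,Rod} -> Widget = 12*1 = 12.
Iteration 4: no further components; recursion stops.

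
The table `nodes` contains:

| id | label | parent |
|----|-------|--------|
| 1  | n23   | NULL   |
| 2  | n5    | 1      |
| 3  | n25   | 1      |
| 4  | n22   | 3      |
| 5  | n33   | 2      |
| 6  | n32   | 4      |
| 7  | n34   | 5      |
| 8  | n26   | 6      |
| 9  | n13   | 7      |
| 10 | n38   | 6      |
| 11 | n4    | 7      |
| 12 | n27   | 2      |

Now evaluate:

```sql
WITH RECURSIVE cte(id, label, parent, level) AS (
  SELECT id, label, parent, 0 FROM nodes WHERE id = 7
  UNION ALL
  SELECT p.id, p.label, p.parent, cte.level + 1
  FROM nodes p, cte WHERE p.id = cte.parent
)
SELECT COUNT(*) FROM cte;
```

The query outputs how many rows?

Base: id=7 (n34), parent=5, level 0.
Iteration 1: join on id=5 -> n33 (id 5, parent=2, level 1).
Iteration 2: join on id=2 -> n5 (id 2, parent=1, level 2).
Iteration 3: join on id=1 -> n23 (id 1, parent=NULL, level 3).
Iteration 4: parent is NULL; no match; recursion stops.
Total rows emitted: 4.

4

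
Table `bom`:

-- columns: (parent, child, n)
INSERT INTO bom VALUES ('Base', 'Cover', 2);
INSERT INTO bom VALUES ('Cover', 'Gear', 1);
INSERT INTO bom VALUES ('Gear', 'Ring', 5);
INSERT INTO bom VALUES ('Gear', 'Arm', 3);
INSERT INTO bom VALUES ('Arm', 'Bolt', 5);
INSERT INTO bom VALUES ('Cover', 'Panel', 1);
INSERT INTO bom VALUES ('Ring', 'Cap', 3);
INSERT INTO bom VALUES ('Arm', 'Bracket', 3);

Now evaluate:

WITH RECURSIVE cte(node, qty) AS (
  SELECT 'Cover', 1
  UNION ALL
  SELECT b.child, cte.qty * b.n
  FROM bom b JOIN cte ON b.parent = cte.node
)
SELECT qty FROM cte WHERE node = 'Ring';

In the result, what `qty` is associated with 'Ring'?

Base: (Cover, qty=1).
Iteration 1: components of {Cover} -> Gear = 1*1 = 1, Panel = 1*1 = 1.
Iteration 2: components of {Gear,Panel} -> Arm = 1*3 = 3, Ring = 1*5 = 5.
Iteration 3: components of {Arm,Ring} -> Bolt = 3*5 = 15, Bracket = 3*3 = 9, Cap = 5*3 = 15.
Iteration 4: no further components; recursion stops.

5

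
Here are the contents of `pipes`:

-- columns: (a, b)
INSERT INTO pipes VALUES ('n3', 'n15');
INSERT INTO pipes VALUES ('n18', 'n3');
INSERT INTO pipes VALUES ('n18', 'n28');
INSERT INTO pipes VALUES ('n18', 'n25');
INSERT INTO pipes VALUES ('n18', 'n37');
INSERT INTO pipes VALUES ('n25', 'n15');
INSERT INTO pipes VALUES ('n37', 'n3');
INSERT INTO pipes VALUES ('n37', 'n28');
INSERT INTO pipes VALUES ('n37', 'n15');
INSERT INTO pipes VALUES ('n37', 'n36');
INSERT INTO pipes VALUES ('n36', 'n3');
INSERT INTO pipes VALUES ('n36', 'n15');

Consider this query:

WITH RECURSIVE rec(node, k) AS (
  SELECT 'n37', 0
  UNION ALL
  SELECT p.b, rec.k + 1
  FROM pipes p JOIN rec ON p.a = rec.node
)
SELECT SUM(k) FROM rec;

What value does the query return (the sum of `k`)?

13

Base: (n37, k=0).
Iteration 1: edges from {n37} -> (n15, k=1), (n28, k=1), (n3, k=1), (n36, k=1).
Iteration 2: edges from {n15,n28,n3,n36} -> (n15, k=2) x2, (n3, k=2). [UNION ALL keeps all 3 new rows, including repeats]
Iteration 3: edges from {n15,n3} -> (n15, k=3).
Iteration 4: no outgoing edges from {n15}; recursion stops.
SUM(k) = 0 + 1 + 1 + 1 + 1 + 2 + 2 + 2 + 3 = 13.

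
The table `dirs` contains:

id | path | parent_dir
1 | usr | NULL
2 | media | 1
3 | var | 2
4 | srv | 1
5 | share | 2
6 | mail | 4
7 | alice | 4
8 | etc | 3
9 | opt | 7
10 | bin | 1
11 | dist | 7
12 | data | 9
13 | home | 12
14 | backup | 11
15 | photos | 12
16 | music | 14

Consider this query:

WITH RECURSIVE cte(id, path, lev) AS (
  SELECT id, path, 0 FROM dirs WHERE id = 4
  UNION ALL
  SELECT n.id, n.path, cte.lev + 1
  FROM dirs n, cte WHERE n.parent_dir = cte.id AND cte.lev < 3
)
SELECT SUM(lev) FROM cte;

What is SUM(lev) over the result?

Base: id=4 (srv) at lev 0.
Iteration 1: rows with parent_dir in {4} -> mail (id 6, lev 1), alice (id 7, lev 1).
Iteration 2: rows with parent_dir in {6,7} -> opt (id 9, lev 2), dist (id 11, lev 2).
Iteration 3: rows with parent_dir in {9,11} -> data (id 12, lev 3), backup (id 14, lev 3).
Iteration 4: lev < 3 fails for all current rows; recursion stops.
SUM(lev) = 0 + 1 + 1 + 2 + 2 + 3 + 3 = 12.

12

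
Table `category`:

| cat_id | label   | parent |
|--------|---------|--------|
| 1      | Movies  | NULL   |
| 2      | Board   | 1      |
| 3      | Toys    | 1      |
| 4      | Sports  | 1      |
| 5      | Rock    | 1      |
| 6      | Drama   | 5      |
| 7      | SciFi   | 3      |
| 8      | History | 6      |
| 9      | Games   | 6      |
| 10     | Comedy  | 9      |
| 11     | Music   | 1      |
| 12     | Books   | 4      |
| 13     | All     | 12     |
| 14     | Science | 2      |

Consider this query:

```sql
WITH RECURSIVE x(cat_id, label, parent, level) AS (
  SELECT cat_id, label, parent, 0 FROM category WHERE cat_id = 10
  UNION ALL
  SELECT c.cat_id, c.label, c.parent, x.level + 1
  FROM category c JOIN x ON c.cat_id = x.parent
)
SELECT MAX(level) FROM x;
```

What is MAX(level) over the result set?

Base: cat_id=10 (Comedy), parent=9, level 0.
Iteration 1: join on cat_id=9 -> Games (id 9, parent=6, level 1).
Iteration 2: join on cat_id=6 -> Drama (id 6, parent=5, level 2).
Iteration 3: join on cat_id=5 -> Rock (id 5, parent=1, level 3).
Iteration 4: join on cat_id=1 -> Movies (id 1, parent=NULL, level 4).
Iteration 5: parent is NULL; no match; recursion stops.
level values: 0, 1, 2, 3, 4; the maximum is 4.

4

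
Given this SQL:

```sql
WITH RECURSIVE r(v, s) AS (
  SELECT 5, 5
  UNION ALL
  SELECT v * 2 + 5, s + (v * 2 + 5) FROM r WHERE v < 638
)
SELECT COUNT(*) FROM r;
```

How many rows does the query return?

8

Base: v=5, s=5.
Iteration 1: 5 < 638 holds -> v = 5 * 2 + 5 = 15, s = 5 + 15 = 20.
Iteration 2: 15 < 638 holds -> v = 15 * 2 + 5 = 35, s = 20 + 35 = 55.
Iteration 3: 35 < 638 holds -> v = 35 * 2 + 5 = 75, s = 55 + 75 = 130.
Iteration 4: 75 < 638 holds -> v = 75 * 2 + 5 = 155, s = 130 + 155 = 285.
Iteration 5: 155 < 638 holds -> v = 155 * 2 + 5 = 315, s = 285 + 315 = 600.
Iteration 6: 315 < 638 holds -> v = 315 * 2 + 5 = 635, s = 600 + 635 = 1235.
Iteration 7: 635 < 638 holds -> v = 635 * 2 + 5 = 1275, s = 1235 + 1275 = 2510.
Iteration 8: 1275 < 638 fails; recursion stops.
Total rows emitted: 8.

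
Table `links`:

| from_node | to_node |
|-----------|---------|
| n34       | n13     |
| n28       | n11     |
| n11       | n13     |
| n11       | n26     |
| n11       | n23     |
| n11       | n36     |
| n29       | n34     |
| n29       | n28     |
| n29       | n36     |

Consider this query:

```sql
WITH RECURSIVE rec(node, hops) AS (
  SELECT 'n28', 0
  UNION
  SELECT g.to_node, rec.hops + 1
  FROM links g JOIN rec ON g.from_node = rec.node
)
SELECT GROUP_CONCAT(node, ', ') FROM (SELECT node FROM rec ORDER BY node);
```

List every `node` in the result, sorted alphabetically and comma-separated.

Base: (n28, hops=0).
Iteration 1: edges from {n28} -> (n11, hops=1).
Iteration 2: edges from {n11} -> (n13, hops=2), (n23, hops=2), (n26, hops=2), (n36, hops=2).
Iteration 3: no outgoing edges from {n13,n23,n26,n36}; recursion stops.

n11, n13, n23, n26, n28, n36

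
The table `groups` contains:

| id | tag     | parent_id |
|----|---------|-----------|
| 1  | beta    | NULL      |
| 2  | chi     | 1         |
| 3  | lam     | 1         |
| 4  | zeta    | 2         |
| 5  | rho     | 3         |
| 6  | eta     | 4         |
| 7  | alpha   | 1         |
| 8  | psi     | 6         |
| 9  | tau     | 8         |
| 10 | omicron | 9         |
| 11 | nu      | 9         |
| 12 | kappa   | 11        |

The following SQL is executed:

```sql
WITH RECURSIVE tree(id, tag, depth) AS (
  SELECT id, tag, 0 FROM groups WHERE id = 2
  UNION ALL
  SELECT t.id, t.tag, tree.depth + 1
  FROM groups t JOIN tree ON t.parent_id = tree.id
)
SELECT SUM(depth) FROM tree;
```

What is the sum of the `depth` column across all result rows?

Base: id=2 (chi) at depth 0.
Iteration 1: rows with parent_id in {2} -> zeta (id 4, depth 1).
Iteration 2: rows with parent_id in {4} -> eta (id 6, depth 2).
Iteration 3: rows with parent_id in {6} -> psi (id 8, depth 3).
Iteration 4: rows with parent_id in {8} -> tau (id 9, depth 4).
Iteration 5: rows with parent_id in {9} -> omicron (id 10, depth 5), nu (id 11, depth 5).
Iteration 6: rows with parent_id in {10,11} -> kappa (id 12, depth 6).
Iteration 7: no rows with parent_id in {12}; recursion stops.
SUM(depth) = 0 + 1 + 2 + 3 + 4 + 5 + 5 + 6 = 26.

26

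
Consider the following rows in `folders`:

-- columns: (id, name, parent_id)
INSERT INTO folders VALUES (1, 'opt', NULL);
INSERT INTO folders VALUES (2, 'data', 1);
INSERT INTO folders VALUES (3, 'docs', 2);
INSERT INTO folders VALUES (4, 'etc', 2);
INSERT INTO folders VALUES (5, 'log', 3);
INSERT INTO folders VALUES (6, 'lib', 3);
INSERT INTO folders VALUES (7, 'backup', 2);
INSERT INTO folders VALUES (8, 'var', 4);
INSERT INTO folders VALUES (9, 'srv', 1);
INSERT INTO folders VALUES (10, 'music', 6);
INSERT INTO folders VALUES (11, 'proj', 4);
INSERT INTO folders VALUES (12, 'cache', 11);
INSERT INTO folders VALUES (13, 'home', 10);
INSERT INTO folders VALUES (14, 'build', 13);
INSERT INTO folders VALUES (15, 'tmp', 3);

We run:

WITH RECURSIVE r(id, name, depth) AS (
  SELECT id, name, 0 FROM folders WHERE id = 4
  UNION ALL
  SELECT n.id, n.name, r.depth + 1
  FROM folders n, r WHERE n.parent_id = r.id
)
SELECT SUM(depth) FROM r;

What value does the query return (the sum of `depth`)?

4

Base: id=4 (etc) at depth 0.
Iteration 1: rows with parent_id in {4} -> var (id 8, depth 1), proj (id 11, depth 1).
Iteration 2: rows with parent_id in {8,11} -> cache (id 12, depth 2).
Iteration 3: no rows with parent_id in {12}; recursion stops.
SUM(depth) = 0 + 1 + 1 + 2 = 4.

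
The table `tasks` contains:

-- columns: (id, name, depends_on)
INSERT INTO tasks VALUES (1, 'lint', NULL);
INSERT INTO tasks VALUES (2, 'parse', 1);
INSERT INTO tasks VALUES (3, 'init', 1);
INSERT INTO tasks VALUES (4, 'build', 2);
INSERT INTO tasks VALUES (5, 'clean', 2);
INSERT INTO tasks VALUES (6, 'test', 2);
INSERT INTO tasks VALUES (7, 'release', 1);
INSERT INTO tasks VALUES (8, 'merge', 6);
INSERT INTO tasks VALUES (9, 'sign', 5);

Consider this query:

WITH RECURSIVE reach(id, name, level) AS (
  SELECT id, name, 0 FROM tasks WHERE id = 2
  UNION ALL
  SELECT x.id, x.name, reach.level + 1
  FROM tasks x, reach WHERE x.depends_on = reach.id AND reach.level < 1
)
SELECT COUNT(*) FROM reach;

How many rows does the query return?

4

Base: id=2 (parse) at level 0.
Iteration 1: rows with depends_on in {2} -> build (id 4, level 1), clean (id 5, level 1), test (id 6, level 1).
Iteration 2: level < 1 fails for all current rows; recursion stops.
Total rows emitted: 4.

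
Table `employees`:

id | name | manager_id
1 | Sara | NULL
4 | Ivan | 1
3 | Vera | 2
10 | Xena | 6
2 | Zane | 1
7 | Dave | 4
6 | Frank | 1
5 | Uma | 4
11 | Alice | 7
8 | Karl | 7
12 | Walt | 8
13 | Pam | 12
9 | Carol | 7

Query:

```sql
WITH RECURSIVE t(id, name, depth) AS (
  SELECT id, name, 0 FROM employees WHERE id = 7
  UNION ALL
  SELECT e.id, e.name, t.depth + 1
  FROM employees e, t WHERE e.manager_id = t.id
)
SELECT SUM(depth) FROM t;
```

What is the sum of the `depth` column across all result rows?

Base: id=7 (Dave) at depth 0.
Iteration 1: rows with manager_id in {7} -> Karl (id 8, depth 1), Carol (id 9, depth 1), Alice (id 11, depth 1).
Iteration 2: rows with manager_id in {8,9,11} -> Walt (id 12, depth 2).
Iteration 3: rows with manager_id in {12} -> Pam (id 13, depth 3).
Iteration 4: no rows with manager_id in {13}; recursion stops.
SUM(depth) = 0 + 1 + 1 + 1 + 2 + 3 = 8.

8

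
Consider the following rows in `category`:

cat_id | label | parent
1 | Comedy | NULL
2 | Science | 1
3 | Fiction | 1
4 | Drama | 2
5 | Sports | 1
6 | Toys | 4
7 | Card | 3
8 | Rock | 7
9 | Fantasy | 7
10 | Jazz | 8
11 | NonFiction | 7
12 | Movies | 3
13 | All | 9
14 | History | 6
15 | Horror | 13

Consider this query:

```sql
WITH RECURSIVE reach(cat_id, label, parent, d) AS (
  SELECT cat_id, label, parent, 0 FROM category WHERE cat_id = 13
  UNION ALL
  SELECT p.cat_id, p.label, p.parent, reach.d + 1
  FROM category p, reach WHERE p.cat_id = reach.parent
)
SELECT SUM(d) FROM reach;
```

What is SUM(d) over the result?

10

Base: cat_id=13 (All), parent=9, d 0.
Iteration 1: join on cat_id=9 -> Fantasy (id 9, parent=7, d 1).
Iteration 2: join on cat_id=7 -> Card (id 7, parent=3, d 2).
Iteration 3: join on cat_id=3 -> Fiction (id 3, parent=1, d 3).
Iteration 4: join on cat_id=1 -> Comedy (id 1, parent=NULL, d 4).
Iteration 5: parent is NULL; no match; recursion stops.
SUM(d) = 0 + 1 + 2 + 3 + 4 = 10.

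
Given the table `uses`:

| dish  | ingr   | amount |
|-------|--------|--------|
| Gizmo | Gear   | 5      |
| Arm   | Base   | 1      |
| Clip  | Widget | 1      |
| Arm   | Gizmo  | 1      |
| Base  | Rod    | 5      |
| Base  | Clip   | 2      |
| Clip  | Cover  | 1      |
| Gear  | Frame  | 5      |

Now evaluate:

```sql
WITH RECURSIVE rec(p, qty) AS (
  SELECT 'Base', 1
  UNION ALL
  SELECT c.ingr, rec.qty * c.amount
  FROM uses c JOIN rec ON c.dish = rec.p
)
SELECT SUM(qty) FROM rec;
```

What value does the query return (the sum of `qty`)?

Base: (Base, qty=1).
Iteration 1: components of {Base} -> Clip = 1*2 = 2, Rod = 1*5 = 5.
Iteration 2: components of {Clip,Rod} -> Cover = 2*1 = 2, Widget = 2*1 = 2.
Iteration 3: no further components; recursion stops.
SUM(qty) = 1 + 5 + 2 + 2 + 2 = 12.

12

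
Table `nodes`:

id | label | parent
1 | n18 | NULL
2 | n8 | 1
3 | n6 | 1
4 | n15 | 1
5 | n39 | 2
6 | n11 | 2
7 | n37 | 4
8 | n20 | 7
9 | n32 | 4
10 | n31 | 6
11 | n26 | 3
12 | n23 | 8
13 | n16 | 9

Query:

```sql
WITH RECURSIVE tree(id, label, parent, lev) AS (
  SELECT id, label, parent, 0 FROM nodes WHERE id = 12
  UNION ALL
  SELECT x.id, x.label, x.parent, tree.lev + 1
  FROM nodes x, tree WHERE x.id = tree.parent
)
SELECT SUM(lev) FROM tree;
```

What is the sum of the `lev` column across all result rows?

Base: id=12 (n23), parent=8, lev 0.
Iteration 1: join on id=8 -> n20 (id 8, parent=7, lev 1).
Iteration 2: join on id=7 -> n37 (id 7, parent=4, lev 2).
Iteration 3: join on id=4 -> n15 (id 4, parent=1, lev 3).
Iteration 4: join on id=1 -> n18 (id 1, parent=NULL, lev 4).
Iteration 5: parent is NULL; no match; recursion stops.
SUM(lev) = 0 + 1 + 2 + 3 + 4 = 10.

10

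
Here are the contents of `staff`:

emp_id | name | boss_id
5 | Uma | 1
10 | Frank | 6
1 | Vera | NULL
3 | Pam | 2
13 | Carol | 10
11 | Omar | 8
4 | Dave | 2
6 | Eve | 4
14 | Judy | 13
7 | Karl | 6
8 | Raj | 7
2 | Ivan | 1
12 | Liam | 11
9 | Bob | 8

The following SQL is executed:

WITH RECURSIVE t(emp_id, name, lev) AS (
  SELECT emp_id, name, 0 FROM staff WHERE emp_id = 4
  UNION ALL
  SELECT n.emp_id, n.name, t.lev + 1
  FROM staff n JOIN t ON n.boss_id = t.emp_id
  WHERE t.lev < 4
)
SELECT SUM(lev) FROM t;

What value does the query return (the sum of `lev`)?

23

Base: emp_id=4 (Dave) at lev 0.
Iteration 1: rows with boss_id in {4} -> Eve (id 6, lev 1).
Iteration 2: rows with boss_id in {6} -> Karl (id 7, lev 2), Frank (id 10, lev 2).
Iteration 3: rows with boss_id in {7,10} -> Raj (id 8, lev 3), Carol (id 13, lev 3).
Iteration 4: rows with boss_id in {8,13} -> Bob (id 9, lev 4), Omar (id 11, lev 4), Judy (id 14, lev 4).
Iteration 5: lev < 4 fails for all current rows; recursion stops.
SUM(lev) = 0 + 1 + 2 + 2 + 3 + 3 + 4 + 4 + 4 = 23.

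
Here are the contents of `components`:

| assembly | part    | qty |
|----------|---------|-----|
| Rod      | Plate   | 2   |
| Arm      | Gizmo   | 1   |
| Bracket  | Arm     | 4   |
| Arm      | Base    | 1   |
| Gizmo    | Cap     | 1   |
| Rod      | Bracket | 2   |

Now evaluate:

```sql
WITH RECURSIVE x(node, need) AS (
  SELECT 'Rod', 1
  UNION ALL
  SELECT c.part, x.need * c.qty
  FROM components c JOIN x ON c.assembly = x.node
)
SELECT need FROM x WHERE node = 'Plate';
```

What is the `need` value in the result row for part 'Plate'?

Base: (Rod, need=1).
Iteration 1: components of {Rod} -> Bracket = 1*2 = 2, Plate = 1*2 = 2.
Iteration 2: components of {Bracket,Plate} -> Arm = 2*4 = 8.
Iteration 3: components of {Arm} -> Base = 8*1 = 8, Gizmo = 8*1 = 8.
Iteration 4: components of {Base,Gizmo} -> Cap = 8*1 = 8.
Iteration 5: no further components; recursion stops.

2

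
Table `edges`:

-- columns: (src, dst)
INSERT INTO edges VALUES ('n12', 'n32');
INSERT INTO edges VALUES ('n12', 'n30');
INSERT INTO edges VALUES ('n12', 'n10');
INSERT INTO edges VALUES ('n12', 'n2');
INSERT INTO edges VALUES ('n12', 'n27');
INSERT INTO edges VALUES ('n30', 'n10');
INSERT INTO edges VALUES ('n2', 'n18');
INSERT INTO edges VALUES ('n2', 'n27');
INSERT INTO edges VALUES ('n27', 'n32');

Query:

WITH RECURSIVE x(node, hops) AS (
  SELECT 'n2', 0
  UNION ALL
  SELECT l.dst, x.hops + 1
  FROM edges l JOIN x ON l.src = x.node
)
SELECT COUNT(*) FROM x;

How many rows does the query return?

4

Base: (n2, hops=0).
Iteration 1: edges from {n2} -> (n18, hops=1), (n27, hops=1).
Iteration 2: edges from {n18,n27} -> (n32, hops=2).
Iteration 3: no outgoing edges from {n32}; recursion stops.
Total rows emitted: 4.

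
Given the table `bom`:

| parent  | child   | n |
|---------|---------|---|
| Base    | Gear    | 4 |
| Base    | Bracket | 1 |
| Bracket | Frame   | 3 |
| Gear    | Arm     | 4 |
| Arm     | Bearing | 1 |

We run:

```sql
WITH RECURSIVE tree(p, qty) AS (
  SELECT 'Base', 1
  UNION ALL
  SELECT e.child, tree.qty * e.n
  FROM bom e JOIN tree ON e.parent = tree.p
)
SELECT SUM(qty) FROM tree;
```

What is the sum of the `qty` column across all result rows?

Base: (Base, qty=1).
Iteration 1: components of {Base} -> Bracket = 1*1 = 1, Gear = 1*4 = 4.
Iteration 2: components of {Bracket,Gear} -> Arm = 4*4 = 16, Frame = 1*3 = 3.
Iteration 3: components of {Arm,Frame} -> Bearing = 16*1 = 16.
Iteration 4: no further components; recursion stops.
SUM(qty) = 1 + 4 + 1 + 16 + 3 + 16 = 41.

41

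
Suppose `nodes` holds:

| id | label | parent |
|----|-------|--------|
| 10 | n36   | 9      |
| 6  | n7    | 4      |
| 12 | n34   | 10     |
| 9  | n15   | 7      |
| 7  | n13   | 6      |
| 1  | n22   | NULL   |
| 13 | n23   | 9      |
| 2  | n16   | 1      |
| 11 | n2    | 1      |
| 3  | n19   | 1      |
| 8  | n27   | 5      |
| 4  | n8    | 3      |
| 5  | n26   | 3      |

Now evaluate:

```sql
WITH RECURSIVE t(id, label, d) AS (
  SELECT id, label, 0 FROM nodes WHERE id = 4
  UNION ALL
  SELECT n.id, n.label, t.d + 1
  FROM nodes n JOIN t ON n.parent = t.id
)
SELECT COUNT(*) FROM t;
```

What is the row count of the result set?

7

Base: id=4 (n8) at d 0.
Iteration 1: rows with parent in {4} -> n7 (id 6, d 1).
Iteration 2: rows with parent in {6} -> n13 (id 7, d 2).
Iteration 3: rows with parent in {7} -> n15 (id 9, d 3).
Iteration 4: rows with parent in {9} -> n36 (id 10, d 4), n23 (id 13, d 4).
Iteration 5: rows with parent in {10,13} -> n34 (id 12, d 5).
Iteration 6: no rows with parent in {12}; recursion stops.
Total rows emitted: 7.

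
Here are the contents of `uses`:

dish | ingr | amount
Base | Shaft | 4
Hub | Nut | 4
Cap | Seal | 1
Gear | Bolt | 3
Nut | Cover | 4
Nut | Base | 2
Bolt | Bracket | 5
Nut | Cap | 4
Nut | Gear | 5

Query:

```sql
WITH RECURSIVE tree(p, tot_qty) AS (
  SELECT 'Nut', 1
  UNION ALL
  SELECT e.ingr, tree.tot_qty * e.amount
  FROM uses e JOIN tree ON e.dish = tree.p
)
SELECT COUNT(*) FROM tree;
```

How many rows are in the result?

Base: (Nut, tot_qty=1).
Iteration 1: components of {Nut} -> Base = 1*2 = 2, Cap = 1*4 = 4, Cover = 1*4 = 4, Gear = 1*5 = 5.
Iteration 2: components of {Base,Cap,Cover,Gear} -> Bolt = 5*3 = 15, Seal = 4*1 = 4, Shaft = 2*4 = 8.
Iteration 3: components of {Bolt,Seal,Shaft} -> Bracket = 15*5 = 75.
Iteration 4: no further components; recursion stops.
Total rows emitted: 9.

9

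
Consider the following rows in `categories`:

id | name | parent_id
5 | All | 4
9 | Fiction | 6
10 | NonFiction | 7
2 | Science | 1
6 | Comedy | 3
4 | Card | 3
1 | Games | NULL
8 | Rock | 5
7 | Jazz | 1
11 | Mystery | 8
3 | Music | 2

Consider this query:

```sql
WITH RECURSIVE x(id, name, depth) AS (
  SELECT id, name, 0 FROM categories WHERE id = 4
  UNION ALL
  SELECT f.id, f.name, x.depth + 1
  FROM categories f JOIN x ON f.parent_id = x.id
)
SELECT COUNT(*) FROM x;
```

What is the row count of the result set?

Base: id=4 (Card) at depth 0.
Iteration 1: rows with parent_id in {4} -> All (id 5, depth 1).
Iteration 2: rows with parent_id in {5} -> Rock (id 8, depth 2).
Iteration 3: rows with parent_id in {8} -> Mystery (id 11, depth 3).
Iteration 4: no rows with parent_id in {11}; recursion stops.
Total rows emitted: 4.

4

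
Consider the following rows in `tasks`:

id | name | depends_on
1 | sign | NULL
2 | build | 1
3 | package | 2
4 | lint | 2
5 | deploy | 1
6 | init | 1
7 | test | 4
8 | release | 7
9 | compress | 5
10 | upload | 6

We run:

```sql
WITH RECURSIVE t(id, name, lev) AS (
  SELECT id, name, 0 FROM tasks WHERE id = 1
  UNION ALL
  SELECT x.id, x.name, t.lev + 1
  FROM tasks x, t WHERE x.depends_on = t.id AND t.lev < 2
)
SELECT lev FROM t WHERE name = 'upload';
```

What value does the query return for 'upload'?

Base: id=1 (sign) at lev 0.
Iteration 1: rows with depends_on in {1} -> build (id 2, lev 1), deploy (id 5, lev 1), init (id 6, lev 1).
Iteration 2: rows with depends_on in {2,5,6} -> package (id 3, lev 2), lint (id 4, lev 2), compress (id 9, lev 2), upload (id 10, lev 2).
Iteration 3: lev < 2 fails for all current rows; recursion stops.

2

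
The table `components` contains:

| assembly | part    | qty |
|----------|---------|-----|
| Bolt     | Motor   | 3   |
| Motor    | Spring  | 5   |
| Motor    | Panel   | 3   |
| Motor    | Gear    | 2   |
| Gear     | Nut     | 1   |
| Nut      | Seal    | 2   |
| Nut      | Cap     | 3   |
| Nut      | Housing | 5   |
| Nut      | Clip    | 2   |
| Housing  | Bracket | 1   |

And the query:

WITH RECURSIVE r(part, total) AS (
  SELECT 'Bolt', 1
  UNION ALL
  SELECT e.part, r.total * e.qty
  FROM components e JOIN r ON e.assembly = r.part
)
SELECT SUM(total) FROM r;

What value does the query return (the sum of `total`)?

142

Base: (Bolt, total=1).
Iteration 1: components of {Bolt} -> Motor = 1*3 = 3.
Iteration 2: components of {Motor} -> Gear = 3*2 = 6, Panel = 3*3 = 9, Spring = 3*5 = 15.
Iteration 3: components of {Gear,Panel,Spring} -> Nut = 6*1 = 6.
Iteration 4: components of {Nut} -> Cap = 6*3 = 18, Clip = 6*2 = 12, Housing = 6*5 = 30, Seal = 6*2 = 12.
Iteration 5: components of {Cap,Clip,Housing,Seal} -> Bracket = 30*1 = 30.
Iteration 6: no further components; recursion stops.
SUM(total) = 1 + 3 + 15 + 9 + 6 + 6 + 12 + 18 + 30 + 12 + 30 = 142.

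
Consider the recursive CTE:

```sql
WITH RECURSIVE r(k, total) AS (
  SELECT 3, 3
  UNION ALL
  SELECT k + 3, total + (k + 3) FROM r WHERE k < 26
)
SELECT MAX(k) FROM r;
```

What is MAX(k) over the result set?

27

Base: k=3, total=3.
Iteration 1: 3 < 26 holds -> k = 3 + 3 = 6, total = 3 + 6 = 9.
Iteration 2: 6 < 26 holds -> k = 6 + 3 = 9, total = 9 + 9 = 18.
Iteration 3: 9 < 26 holds -> k = 9 + 3 = 12, total = 18 + 12 = 30.
Iteration 4: 12 < 26 holds -> k = 12 + 3 = 15, total = 30 + 15 = 45.
Iteration 5: 15 < 26 holds -> k = 15 + 3 = 18, total = 45 + 18 = 63.
Iteration 6: 18 < 26 holds -> k = 18 + 3 = 21, total = 63 + 21 = 84.
Iteration 7: 21 < 26 holds -> k = 21 + 3 = 24, total = 84 + 24 = 108.
Iteration 8: 24 < 26 holds -> k = 24 + 3 = 27, total = 108 + 27 = 135.
Iteration 9: 27 < 26 fails; recursion stops.
k values: 3, 6, 9, 12, 15, 18, 21, 24, 27; the maximum is 27.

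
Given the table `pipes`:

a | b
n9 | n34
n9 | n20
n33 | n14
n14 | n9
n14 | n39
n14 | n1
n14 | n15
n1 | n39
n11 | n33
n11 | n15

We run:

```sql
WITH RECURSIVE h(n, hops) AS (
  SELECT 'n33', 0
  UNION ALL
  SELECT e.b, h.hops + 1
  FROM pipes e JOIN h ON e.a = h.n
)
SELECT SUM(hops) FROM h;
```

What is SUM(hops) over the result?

Base: (n33, hops=0).
Iteration 1: edges from {n33} -> (n14, hops=1).
Iteration 2: edges from {n14} -> (n1, hops=2), (n15, hops=2), (n39, hops=2), (n9, hops=2).
Iteration 3: edges from {n1,n15,n39,n9} -> (n20, hops=3), (n34, hops=3), (n39, hops=3).
Iteration 4: no outgoing edges from {n20,n34,n39}; recursion stops.
SUM(hops) = 0 + 1 + 2 + 2 + 2 + 2 + 3 + 3 + 3 = 18.

18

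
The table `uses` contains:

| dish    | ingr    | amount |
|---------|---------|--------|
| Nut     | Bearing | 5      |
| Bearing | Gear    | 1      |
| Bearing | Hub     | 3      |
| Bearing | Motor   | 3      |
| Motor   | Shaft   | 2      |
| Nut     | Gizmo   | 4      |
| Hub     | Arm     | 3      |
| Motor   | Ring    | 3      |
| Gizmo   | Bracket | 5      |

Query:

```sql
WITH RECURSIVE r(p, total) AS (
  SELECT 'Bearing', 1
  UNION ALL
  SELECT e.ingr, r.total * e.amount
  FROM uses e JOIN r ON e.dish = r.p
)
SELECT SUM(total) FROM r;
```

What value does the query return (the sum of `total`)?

Base: (Bearing, total=1).
Iteration 1: components of {Bearing} -> Gear = 1*1 = 1, Hub = 1*3 = 3, Motor = 1*3 = 3.
Iteration 2: components of {Gear,Hub,Motor} -> Arm = 3*3 = 9, Ring = 3*3 = 9, Shaft = 3*2 = 6.
Iteration 3: no further components; recursion stops.
SUM(total) = 1 + 1 + 3 + 3 + 9 + 6 + 9 = 32.

32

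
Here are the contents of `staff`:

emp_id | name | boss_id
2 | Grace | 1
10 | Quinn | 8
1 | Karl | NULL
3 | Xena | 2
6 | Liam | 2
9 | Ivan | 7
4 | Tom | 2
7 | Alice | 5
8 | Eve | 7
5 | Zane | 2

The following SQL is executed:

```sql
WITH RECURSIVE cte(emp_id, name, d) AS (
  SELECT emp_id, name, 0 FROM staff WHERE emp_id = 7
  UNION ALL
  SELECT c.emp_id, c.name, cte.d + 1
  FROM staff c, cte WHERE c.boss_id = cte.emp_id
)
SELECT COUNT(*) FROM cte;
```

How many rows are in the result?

Base: emp_id=7 (Alice) at d 0.
Iteration 1: rows with boss_id in {7} -> Eve (id 8, d 1), Ivan (id 9, d 1).
Iteration 2: rows with boss_id in {8,9} -> Quinn (id 10, d 2).
Iteration 3: no rows with boss_id in {10}; recursion stops.
Total rows emitted: 4.

4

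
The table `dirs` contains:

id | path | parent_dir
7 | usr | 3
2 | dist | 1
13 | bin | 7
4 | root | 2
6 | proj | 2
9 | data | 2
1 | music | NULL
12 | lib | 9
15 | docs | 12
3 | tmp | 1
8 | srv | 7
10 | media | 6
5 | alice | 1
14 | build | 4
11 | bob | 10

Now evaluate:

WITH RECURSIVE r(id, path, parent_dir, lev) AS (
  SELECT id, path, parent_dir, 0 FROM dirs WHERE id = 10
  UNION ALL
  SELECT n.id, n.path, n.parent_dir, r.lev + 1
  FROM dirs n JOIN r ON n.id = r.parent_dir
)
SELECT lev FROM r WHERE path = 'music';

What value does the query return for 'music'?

3

Base: id=10 (media), parent_dir=6, lev 0.
Iteration 1: join on id=6 -> proj (id 6, parent_dir=2, lev 1).
Iteration 2: join on id=2 -> dist (id 2, parent_dir=1, lev 2).
Iteration 3: join on id=1 -> music (id 1, parent_dir=NULL, lev 3).
Iteration 4: parent_dir is NULL; no match; recursion stops.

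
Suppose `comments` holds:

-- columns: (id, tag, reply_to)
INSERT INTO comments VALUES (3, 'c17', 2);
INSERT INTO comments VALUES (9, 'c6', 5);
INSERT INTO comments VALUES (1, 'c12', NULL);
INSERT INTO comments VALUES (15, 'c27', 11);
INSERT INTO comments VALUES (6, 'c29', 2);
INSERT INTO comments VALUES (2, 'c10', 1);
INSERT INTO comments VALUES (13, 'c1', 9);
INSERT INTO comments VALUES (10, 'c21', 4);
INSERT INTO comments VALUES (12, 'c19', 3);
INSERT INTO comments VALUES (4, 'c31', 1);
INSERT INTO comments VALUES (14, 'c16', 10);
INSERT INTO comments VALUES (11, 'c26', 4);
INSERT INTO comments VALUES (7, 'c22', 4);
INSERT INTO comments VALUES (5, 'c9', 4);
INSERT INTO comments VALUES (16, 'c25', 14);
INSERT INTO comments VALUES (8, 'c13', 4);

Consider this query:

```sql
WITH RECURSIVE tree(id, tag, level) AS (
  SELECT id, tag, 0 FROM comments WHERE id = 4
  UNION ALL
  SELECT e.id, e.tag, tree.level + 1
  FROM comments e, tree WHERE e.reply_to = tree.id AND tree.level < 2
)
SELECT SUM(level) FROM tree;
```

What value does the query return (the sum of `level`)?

Base: id=4 (c31) at level 0.
Iteration 1: rows with reply_to in {4} -> c9 (id 5, level 1), c22 (id 7, level 1), c13 (id 8, level 1), c21 (id 10, level 1), c26 (id 11, level 1).
Iteration 2: rows with reply_to in {5,7,8,10,11} -> c6 (id 9, level 2), c16 (id 14, level 2), c27 (id 15, level 2).
Iteration 3: level < 2 fails for all current rows; recursion stops.
SUM(level) = 0 + 1 + 1 + 1 + 1 + 1 + 2 + 2 + 2 = 11.

11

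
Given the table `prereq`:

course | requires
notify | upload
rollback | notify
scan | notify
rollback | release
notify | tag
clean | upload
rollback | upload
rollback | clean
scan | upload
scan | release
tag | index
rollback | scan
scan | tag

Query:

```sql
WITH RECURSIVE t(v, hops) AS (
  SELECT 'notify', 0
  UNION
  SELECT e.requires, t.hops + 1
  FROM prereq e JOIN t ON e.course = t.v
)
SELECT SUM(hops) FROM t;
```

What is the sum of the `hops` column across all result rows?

4

Base: (notify, hops=0).
Iteration 1: edges from {notify} -> (tag, hops=1), (upload, hops=1).
Iteration 2: edges from {tag,upload} -> (index, hops=2).
Iteration 3: no outgoing edges from {index}; recursion stops.
SUM(hops) = 0 + 1 + 1 + 2 = 4.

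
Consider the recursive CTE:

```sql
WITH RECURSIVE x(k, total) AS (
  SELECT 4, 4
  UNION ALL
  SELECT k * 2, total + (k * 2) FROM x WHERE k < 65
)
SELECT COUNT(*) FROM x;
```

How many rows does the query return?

6

Base: k=4, total=4.
Iteration 1: 4 < 65 holds -> k = 4 * 2 = 8, total = 4 + 8 = 12.
Iteration 2: 8 < 65 holds -> k = 8 * 2 = 16, total = 12 + 16 = 28.
Iteration 3: 16 < 65 holds -> k = 16 * 2 = 32, total = 28 + 32 = 60.
Iteration 4: 32 < 65 holds -> k = 32 * 2 = 64, total = 60 + 64 = 124.
Iteration 5: 64 < 65 holds -> k = 64 * 2 = 128, total = 124 + 128 = 252.
Iteration 6: 128 < 65 fails; recursion stops.
Total rows emitted: 6.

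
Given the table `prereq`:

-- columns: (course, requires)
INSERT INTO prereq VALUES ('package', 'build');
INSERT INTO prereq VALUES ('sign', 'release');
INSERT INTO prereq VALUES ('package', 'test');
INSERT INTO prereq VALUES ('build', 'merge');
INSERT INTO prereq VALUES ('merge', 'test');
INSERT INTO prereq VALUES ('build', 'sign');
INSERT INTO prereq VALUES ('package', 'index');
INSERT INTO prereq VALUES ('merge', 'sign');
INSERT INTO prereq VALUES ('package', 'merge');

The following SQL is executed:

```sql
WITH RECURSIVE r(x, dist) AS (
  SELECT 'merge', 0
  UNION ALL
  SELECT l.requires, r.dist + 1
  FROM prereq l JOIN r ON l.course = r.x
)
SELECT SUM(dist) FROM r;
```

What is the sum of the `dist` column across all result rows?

4

Base: (merge, dist=0).
Iteration 1: edges from {merge} -> (sign, dist=1), (test, dist=1).
Iteration 2: edges from {sign,test} -> (release, dist=2).
Iteration 3: no outgoing edges from {release}; recursion stops.
SUM(dist) = 0 + 1 + 1 + 2 = 4.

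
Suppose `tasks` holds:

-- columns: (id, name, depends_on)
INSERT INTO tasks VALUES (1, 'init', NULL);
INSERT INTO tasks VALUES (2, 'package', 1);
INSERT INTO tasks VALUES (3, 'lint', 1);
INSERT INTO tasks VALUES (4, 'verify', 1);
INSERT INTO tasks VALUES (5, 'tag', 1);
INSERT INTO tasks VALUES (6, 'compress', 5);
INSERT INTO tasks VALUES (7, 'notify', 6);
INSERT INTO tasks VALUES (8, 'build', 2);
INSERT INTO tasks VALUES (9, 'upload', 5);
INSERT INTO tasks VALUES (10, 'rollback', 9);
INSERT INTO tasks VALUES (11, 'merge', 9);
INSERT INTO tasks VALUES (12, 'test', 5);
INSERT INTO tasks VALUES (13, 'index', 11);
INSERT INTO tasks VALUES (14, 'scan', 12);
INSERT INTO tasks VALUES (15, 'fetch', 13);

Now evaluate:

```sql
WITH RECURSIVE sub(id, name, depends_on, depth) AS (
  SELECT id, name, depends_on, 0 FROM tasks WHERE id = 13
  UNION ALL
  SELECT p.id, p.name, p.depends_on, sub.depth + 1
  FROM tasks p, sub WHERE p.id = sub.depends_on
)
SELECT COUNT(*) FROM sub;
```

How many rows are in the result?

5

Base: id=13 (index), depends_on=11, depth 0.
Iteration 1: join on id=11 -> merge (id 11, depends_on=9, depth 1).
Iteration 2: join on id=9 -> upload (id 9, depends_on=5, depth 2).
Iteration 3: join on id=5 -> tag (id 5, depends_on=1, depth 3).
Iteration 4: join on id=1 -> init (id 1, depends_on=NULL, depth 4).
Iteration 5: depends_on is NULL; no match; recursion stops.
Total rows emitted: 5.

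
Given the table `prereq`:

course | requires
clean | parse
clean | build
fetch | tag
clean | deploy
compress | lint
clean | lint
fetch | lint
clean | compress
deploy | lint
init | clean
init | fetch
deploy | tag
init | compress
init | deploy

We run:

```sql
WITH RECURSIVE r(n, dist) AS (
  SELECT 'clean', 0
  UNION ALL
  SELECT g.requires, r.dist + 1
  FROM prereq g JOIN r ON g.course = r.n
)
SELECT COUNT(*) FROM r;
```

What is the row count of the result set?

9

Base: (clean, dist=0).
Iteration 1: edges from {clean} -> (build, dist=1), (compress, dist=1), (deploy, dist=1), (lint, dist=1), (parse, dist=1).
Iteration 2: edges from {build,compress,deploy,lint,parse} -> (lint, dist=2) x2, (tag, dist=2). [UNION ALL keeps all 3 new rows, including repeats]
Iteration 3: no outgoing edges from {lint,tag}; recursion stops.
Total rows emitted: 9.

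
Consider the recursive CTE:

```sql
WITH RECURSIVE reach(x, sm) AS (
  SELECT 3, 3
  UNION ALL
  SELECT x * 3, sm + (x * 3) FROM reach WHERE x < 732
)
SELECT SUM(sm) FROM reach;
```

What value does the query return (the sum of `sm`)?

Base: x=3, sm=3.
Iteration 1: 3 < 732 holds -> x = 3 * 3 = 9, sm = 3 + 9 = 12.
Iteration 2: 9 < 732 holds -> x = 9 * 3 = 27, sm = 12 + 27 = 39.
Iteration 3: 27 < 732 holds -> x = 27 * 3 = 81, sm = 39 + 81 = 120.
Iteration 4: 81 < 732 holds -> x = 81 * 3 = 243, sm = 120 + 243 = 363.
Iteration 5: 243 < 732 holds -> x = 243 * 3 = 729, sm = 363 + 729 = 1092.
Iteration 6: 729 < 732 holds -> x = 729 * 3 = 2187, sm = 1092 + 2187 = 3279.
Iteration 7: 2187 < 732 fails; recursion stops.
SUM(sm) = 3 + 12 + 39 + 120 + 363 + 1092 + 3279 = 4908.

4908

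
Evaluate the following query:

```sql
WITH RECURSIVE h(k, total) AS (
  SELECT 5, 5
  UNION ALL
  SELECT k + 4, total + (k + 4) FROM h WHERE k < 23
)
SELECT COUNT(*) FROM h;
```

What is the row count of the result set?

6

Base: k=5, total=5.
Iteration 1: 5 < 23 holds -> k = 5 + 4 = 9, total = 5 + 9 = 14.
Iteration 2: 9 < 23 holds -> k = 9 + 4 = 13, total = 14 + 13 = 27.
Iteration 3: 13 < 23 holds -> k = 13 + 4 = 17, total = 27 + 17 = 44.
Iteration 4: 17 < 23 holds -> k = 17 + 4 = 21, total = 44 + 21 = 65.
Iteration 5: 21 < 23 holds -> k = 21 + 4 = 25, total = 65 + 25 = 90.
Iteration 6: 25 < 23 fails; recursion stops.
Total rows emitted: 6.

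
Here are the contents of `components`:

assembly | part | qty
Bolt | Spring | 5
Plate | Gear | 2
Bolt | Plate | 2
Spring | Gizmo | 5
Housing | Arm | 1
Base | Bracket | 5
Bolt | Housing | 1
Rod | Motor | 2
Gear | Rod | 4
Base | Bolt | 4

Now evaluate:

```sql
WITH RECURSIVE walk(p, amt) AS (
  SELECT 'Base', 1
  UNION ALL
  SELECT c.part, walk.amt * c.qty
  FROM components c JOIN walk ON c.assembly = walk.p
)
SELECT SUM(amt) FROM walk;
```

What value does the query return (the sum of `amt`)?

354

Base: (Base, amt=1).
Iteration 1: components of {Base} -> Bolt = 1*4 = 4, Bracket = 1*5 = 5.
Iteration 2: components of {Bolt,Bracket} -> Housing = 4*1 = 4, Plate = 4*2 = 8, Spring = 4*5 = 20.
Iteration 3: components of {Housing,Plate,Spring} -> Arm = 4*1 = 4, Gear = 8*2 = 16, Gizmo = 20*5 = 100.
Iteration 4: components of {Arm,Gear,Gizmo} -> Rod = 16*4 = 64.
Iteration 5: components of {Rod} -> Motor = 64*2 = 128.
Iteration 6: no further components; recursion stops.
SUM(amt) = 1 + 5 + 4 + 20 + 4 + 8 + 100 + 4 + 16 + 64 + 128 = 354.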